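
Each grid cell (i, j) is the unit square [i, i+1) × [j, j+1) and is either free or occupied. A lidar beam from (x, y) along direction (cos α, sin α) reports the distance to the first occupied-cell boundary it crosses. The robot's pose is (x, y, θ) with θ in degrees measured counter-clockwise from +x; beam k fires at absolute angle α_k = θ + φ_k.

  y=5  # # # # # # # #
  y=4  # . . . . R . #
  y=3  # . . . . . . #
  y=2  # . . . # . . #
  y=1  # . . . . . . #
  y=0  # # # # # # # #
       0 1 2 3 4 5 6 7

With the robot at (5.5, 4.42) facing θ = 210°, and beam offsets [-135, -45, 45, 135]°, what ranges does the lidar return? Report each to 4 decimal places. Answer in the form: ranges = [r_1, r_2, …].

ranges = [0.6005, 2.2409, 1.9319, 1.5529]

beam 1: φ=-135°, α=75°
  cosα=0.2588 sinα=0.9659 | (5,4) | tMaxX 1.9319 tMaxY 0.6005 | tΔX 3.8637 tΔY 1.0353
    t=0.6005 [y] (5,5) — stop
  → r_1 = 0.6005
beam 2: φ=-45°, α=165°
  cosα=-0.9659 sinα=0.2588 | (5,4) | tMaxX 0.5176 tMaxY 2.2409 | tΔX 1.0353 tΔY 3.8637
    t=0.5176 [x] (4,4)
    t=1.5529 [x] (3,4)
    t=2.2409 [y] (3,5) — stop
  → r_2 = 2.2409
beam 3: φ=45°, α=255°
  cosα=-0.2588 sinα=-0.9659 | (5,4) | tMaxX 1.9319 tMaxY 0.4348 | tΔX 3.8637 tΔY 1.0353
    t=0.4348 [y] (5,3)
    t=1.4701 [y] (5,2)
    t=1.9319 [x] (4,2) — stop
  → r_3 = 1.9319
beam 4: φ=135°, α=345°
  cosα=0.9659 sinα=-0.2588 | (5,4) | tMaxX 0.5176 tMaxY 1.6228 | tΔX 1.0353 tΔY 3.8637
    t=0.5176 [x] (6,4)
    t=1.5529 [x] (7,4) — stop
  → r_4 = 1.5529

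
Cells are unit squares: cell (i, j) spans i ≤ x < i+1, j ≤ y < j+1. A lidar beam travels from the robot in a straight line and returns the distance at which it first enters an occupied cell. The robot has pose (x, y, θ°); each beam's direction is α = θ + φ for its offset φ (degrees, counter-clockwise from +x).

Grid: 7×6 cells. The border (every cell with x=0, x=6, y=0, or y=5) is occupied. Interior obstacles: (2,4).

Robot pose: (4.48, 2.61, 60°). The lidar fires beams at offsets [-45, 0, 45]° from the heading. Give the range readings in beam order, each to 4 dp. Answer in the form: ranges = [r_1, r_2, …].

beam 1: φ=-45°, α=15°
  d=(0.9659,0.2588)  start (4,2)  tX=0.5383 tY=1.5068  stride 1/|dx|=1.0353 1/|dy|=3.8637
    cross x-line → (5,2), t=0.5383
    cross y-line → (5,3), t=1.5068
    cross x-line → (6,3), t=1.5736 (wall)
  → r_1 = 1.5736
beam 2: φ=0°, α=60°
  d=(0.5000,0.8660)  start (4,2)  tX=1.0400 tY=0.4503  stride 1/|dx|=2.0000 1/|dy|=1.1547
    cross y-line → (4,3), t=0.4503
    cross x-line → (5,3), t=1.0400
    cross y-line → (5,4), t=1.6050
    cross y-line → (5,5), t=2.7597 (wall)
  → r_2 = 2.7597
beam 3: φ=45°, α=105°
  d=(-0.2588,0.9659)  start (4,2)  tX=1.8546 tY=0.4038  stride 1/|dx|=3.8637 1/|dy|=1.0353
    cross y-line → (4,3), t=0.4038
    cross y-line → (4,4), t=1.4390
    cross x-line → (3,4), t=1.8546
    cross y-line → (3,5), t=2.4743 (wall)
  → r_3 = 2.4743

ranges = [1.5736, 2.7597, 2.4743]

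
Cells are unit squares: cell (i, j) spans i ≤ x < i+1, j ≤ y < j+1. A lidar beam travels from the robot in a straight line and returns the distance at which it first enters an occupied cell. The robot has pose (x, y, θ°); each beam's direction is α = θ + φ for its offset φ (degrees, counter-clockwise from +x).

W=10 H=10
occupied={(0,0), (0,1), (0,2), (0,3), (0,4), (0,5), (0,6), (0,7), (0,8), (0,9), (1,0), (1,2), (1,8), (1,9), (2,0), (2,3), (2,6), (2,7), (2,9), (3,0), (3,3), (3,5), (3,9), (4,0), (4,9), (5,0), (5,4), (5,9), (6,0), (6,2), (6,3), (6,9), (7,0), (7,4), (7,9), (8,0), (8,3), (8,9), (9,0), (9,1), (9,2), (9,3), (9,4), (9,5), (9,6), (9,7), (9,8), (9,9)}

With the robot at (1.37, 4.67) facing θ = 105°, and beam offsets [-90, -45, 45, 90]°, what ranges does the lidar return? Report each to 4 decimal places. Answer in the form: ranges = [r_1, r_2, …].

ranges = [1.6875, 1.5358, 0.4272, 0.3831]

beam 1: φ=-90°, α=15°
  dir = (cos 15°, sin 15°) = (0.9659, 0.2588); from cell (1,4)
  next x-line at t=0.6522, next y-line at t=1.2750; Δt_x=1.0353, Δt_y=3.8637
    x: enter (2,4) at t=0.6522
    y: enter (2,5) at t=1.2750
    x: enter (3,5) at t=1.6875 ← occupied
  → r_1 = 1.6875
beam 2: φ=-45°, α=60°
  dir = (cos 60°, sin 60°) = (0.5000, 0.8660); from cell (1,4)
  next x-line at t=1.2600, next y-line at t=0.3811; Δt_x=2.0000, Δt_y=1.1547
    y: enter (1,5) at t=0.3811
    x: enter (2,5) at t=1.2600
    y: enter (2,6) at t=1.5358 ← occupied
  → r_2 = 1.5358
beam 3: φ=45°, α=150°
  dir = (cos 150°, sin 150°) = (-0.8660, 0.5000); from cell (1,4)
  next x-line at t=0.4272, next y-line at t=0.6600; Δt_x=1.1547, Δt_y=2.0000
    x: enter (0,4) at t=0.4272 ← occupied
  → r_3 = 0.4272
beam 4: φ=90°, α=195°
  dir = (cos 195°, sin 195°) = (-0.9659, -0.2588); from cell (1,4)
  next x-line at t=0.3831, next y-line at t=2.5887; Δt_x=1.0353, Δt_y=3.8637
    x: enter (0,4) at t=0.3831 ← occupied
  → r_4 = 0.3831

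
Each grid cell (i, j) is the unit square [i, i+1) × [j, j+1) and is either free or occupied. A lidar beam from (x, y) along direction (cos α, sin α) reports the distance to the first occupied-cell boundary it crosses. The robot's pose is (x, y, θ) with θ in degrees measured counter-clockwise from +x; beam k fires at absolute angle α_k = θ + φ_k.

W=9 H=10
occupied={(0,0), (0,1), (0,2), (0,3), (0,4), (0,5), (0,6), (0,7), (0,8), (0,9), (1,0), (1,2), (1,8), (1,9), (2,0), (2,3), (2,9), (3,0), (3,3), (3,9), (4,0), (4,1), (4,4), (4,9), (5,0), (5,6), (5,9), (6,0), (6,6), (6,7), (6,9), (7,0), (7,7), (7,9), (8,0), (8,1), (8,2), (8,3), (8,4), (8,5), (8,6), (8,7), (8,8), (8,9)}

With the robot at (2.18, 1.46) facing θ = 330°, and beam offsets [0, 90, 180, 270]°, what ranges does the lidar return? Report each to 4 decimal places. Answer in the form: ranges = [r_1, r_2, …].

beam 1: φ=0°, α=330°
  dir = (cos 330°, sin 330°) = (0.8660, -0.5000); from cell (2,1)
  next x-line at t=0.9469, next y-line at t=0.9200; Δt_x=1.1547, Δt_y=2.0000
    y: enter (2,0) at t=0.9200 ← occupied
  → r_1 = 0.9200
beam 2: φ=90°, α=60°
  dir = (cos 60°, sin 60°) = (0.5000, 0.8660); from cell (2,1)
  next x-line at t=1.6400, next y-line at t=0.6235; Δt_x=2.0000, Δt_y=1.1547
    y: enter (2,2) at t=0.6235
    x: enter (3,2) at t=1.6400
    y: enter (3,3) at t=1.7782 ← occupied
  → r_2 = 1.7782
beam 3: φ=180°, α=150°
  dir = (cos 150°, sin 150°) = (-0.8660, 0.5000); from cell (2,1)
  next x-line at t=0.2078, next y-line at t=1.0800; Δt_x=1.1547, Δt_y=2.0000
    x: enter (1,1) at t=0.2078
    y: enter (1,2) at t=1.0800 ← occupied
  → r_3 = 1.0800
beam 4: φ=270°, α=240°
  dir = (cos 240°, sin 240°) = (-0.5000, -0.8660); from cell (2,1)
  next x-line at t=0.3600, next y-line at t=0.5312; Δt_x=2.0000, Δt_y=1.1547
    x: enter (1,1) at t=0.3600
    y: enter (1,0) at t=0.5312 ← occupied
  → r_4 = 0.5312

ranges = [0.9200, 1.7782, 1.0800, 0.5312]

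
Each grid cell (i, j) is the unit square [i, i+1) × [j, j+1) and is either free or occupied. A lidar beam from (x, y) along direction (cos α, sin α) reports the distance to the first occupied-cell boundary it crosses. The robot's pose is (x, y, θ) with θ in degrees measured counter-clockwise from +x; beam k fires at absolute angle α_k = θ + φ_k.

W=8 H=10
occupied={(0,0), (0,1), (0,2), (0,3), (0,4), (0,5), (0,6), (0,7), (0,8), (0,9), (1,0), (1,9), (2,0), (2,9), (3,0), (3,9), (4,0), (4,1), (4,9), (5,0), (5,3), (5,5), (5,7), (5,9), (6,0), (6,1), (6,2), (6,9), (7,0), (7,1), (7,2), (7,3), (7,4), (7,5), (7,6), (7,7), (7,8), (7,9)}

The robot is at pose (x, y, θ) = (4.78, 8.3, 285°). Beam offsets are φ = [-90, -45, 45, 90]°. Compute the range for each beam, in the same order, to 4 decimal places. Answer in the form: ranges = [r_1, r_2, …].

ranges = [3.9133, 7.5600, 0.6000, 2.2983]

beam 1: φ=-90°, α=195°
  d=(-0.9659,-0.2588)  start (4,8)  tX=0.8075 tY=1.1591  stride 1/|dx|=1.0353 1/|dy|=3.8637
    cross x-line → (3,8), t=0.8075
    cross y-line → (3,7), t=1.1591
    cross x-line → (2,7), t=1.8428
    cross x-line → (1,7), t=2.8781
    cross x-line → (0,7), t=3.9133 (wall)
  → r_1 = 3.9133
beam 2: φ=-45°, α=240°
  d=(-0.5000,-0.8660)  start (4,8)  tX=1.5600 tY=0.3464  stride 1/|dx|=2.0000 1/|dy|=1.1547
    cross y-line → (4,7), t=0.3464
    cross y-line → (4,6), t=1.5011
    cross x-line → (3,6), t=1.5600
    cross y-line → (3,5), t=2.6558
    cross x-line → (2,5), t=3.5600
    cross y-line → (2,4), t=3.8105
    cross y-line → (2,3), t=4.9652
    cross x-line → (1,3), t=5.5600
    cross y-line → (1,2), t=6.1199
    cross y-line → (1,1), t=7.2746
    cross x-line → (0,1), t=7.5600 (wall)
  → r_2 = 7.5600
beam 3: φ=45°, α=330°
  d=(0.8660,-0.5000)  start (4,8)  tX=0.2540 tY=0.6000  stride 1/|dx|=1.1547 1/|dy|=2.0000
    cross x-line → (5,8), t=0.2540
    cross y-line → (5,7), t=0.6000 (wall)
  → r_3 = 0.6000
beam 4: φ=90°, α=15°
  d=(0.9659,0.2588)  start (4,8)  tX=0.2278 tY=2.7046  stride 1/|dx|=1.0353 1/|dy|=3.8637
    cross x-line → (5,8), t=0.2278
    cross x-line → (6,8), t=1.2630
    cross x-line → (7,8), t=2.2983 (wall)
  → r_4 = 2.2983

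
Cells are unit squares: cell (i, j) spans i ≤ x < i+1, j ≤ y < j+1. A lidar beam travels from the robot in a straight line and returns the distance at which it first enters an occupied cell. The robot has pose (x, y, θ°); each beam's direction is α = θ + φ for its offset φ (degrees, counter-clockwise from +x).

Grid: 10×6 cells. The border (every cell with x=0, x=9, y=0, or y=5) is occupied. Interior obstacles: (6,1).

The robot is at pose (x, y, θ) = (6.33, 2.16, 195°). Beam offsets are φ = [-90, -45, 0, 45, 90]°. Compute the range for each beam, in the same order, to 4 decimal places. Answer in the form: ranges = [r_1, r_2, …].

ranges = [2.9402, 5.6800, 4.4819, 0.1848, 0.1656]

beam 1: φ=-90°, α=105°
  d=(-0.2588,0.9659)  start (6,2)  tX=1.2750 tY=0.8696  stride 1/|dx|=3.8637 1/|dy|=1.0353
    cross y-line → (6,3), t=0.8696
    cross x-line → (5,3), t=1.2750
    cross y-line → (5,4), t=1.9049
    cross y-line → (5,5), t=2.9402 (wall)
  → r_1 = 2.9402
beam 2: φ=-45°, α=150°
  d=(-0.8660,0.5000)  start (6,2)  tX=0.3811 tY=1.6800  stride 1/|dx|=1.1547 1/|dy|=2.0000
    cross x-line → (5,2), t=0.3811
    cross x-line → (4,2), t=1.5358
    cross y-line → (4,3), t=1.6800
    cross x-line → (3,3), t=2.6905
    cross y-line → (3,4), t=3.6800
    cross x-line → (2,4), t=3.8452
    cross x-line → (1,4), t=4.9999
    cross y-line → (1,5), t=5.6800 (wall)
  → r_2 = 5.6800
beam 3: φ=0°, α=195°
  d=(-0.9659,-0.2588)  start (6,2)  tX=0.3416 tY=0.6182  stride 1/|dx|=1.0353 1/|dy|=3.8637
    cross x-line → (5,2), t=0.3416
    cross y-line → (5,1), t=0.6182
    cross x-line → (4,1), t=1.3769
    cross x-line → (3,1), t=2.4122
    cross x-line → (2,1), t=3.4475
    cross y-line → (2,0), t=4.4819 (wall)
  → r_3 = 4.4819
beam 4: φ=45°, α=240°
  d=(-0.5000,-0.8660)  start (6,2)  tX=0.6600 tY=0.1848  stride 1/|dx|=2.0000 1/|dy|=1.1547
    cross y-line → (6,1), t=0.1848 (wall)
  → r_4 = 0.1848
beam 5: φ=90°, α=285°
  d=(0.2588,-0.9659)  start (6,2)  tX=2.5887 tY=0.1656  stride 1/|dx|=3.8637 1/|dy|=1.0353
    cross y-line → (6,1), t=0.1656 (wall)
  → r_5 = 0.1656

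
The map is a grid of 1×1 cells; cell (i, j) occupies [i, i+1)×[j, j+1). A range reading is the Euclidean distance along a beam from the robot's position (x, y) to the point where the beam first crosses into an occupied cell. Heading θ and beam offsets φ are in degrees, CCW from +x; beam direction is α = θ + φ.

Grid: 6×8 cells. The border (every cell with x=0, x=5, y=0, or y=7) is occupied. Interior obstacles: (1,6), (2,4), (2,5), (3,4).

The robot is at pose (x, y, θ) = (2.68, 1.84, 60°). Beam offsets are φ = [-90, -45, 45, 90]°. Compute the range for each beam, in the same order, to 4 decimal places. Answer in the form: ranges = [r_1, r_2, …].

beam 1: φ=-90°, α=330°
  dir = (cos 330°, sin 330°) = (0.8660, -0.5000); from cell (2,1)
  next x-line at t=0.3695, next y-line at t=1.6800; Δt_x=1.1547, Δt_y=2.0000
    x: enter (3,1) at t=0.3695
    x: enter (4,1) at t=1.5242
    y: enter (4,0) at t=1.6800 ← occupied
  → r_1 = 1.6800
beam 2: φ=-45°, α=15°
  dir = (cos 15°, sin 15°) = (0.9659, 0.2588); from cell (2,1)
  next x-line at t=0.3313, next y-line at t=0.6182; Δt_x=1.0353, Δt_y=3.8637
    x: enter (3,1) at t=0.3313
    y: enter (3,2) at t=0.6182
    x: enter (4,2) at t=1.3666
    x: enter (5,2) at t=2.4018 ← occupied
  → r_2 = 2.4018
beam 3: φ=45°, α=105°
  dir = (cos 105°, sin 105°) = (-0.2588, 0.9659); from cell (2,1)
  next x-line at t=2.6273, next y-line at t=0.1656; Δt_x=3.8637, Δt_y=1.0353
    y: enter (2,2) at t=0.1656
    y: enter (2,3) at t=1.2009
    y: enter (2,4) at t=2.2362 ← occupied
  → r_3 = 2.2362
beam 4: φ=90°, α=150°
  dir = (cos 150°, sin 150°) = (-0.8660, 0.5000); from cell (2,1)
  next x-line at t=0.7852, next y-line at t=0.3200; Δt_x=1.1547, Δt_y=2.0000
    y: enter (2,2) at t=0.3200
    x: enter (1,2) at t=0.7852
    x: enter (0,2) at t=1.9399 ← occupied
  → r_4 = 1.9399

ranges = [1.6800, 2.4018, 2.2362, 1.9399]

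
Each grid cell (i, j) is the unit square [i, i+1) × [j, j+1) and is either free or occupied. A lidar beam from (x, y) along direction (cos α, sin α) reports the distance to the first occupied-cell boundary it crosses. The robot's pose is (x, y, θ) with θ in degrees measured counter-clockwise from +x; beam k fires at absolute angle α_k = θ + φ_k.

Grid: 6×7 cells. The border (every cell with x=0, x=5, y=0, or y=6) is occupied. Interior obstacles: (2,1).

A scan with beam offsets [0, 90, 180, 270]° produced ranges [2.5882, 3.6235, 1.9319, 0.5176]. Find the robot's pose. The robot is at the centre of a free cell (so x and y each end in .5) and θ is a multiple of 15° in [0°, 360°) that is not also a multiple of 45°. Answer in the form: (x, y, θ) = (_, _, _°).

(x, y, θ) = (4.5, 3.5, 105°)

Enumerate (i+0.5, j+0.5, θ) over the 19 free cells and 16 admissible headings. For each, cast all 4 beams and compare to the given ranges.
  (2.5, 3.5, 240°): beam 1 = 2.8868 ≠ 2.5882 ✗
  (3.5, 5.5, 15°): beam 1 = 1.5529 ≠ 2.5882 ✗
  (3.5, 5.5, 60°): beam 1 = 0.5774 ≠ 2.5882 ✗
  …
  (4.5, 3.5, 105°): r_1=2.5882, r_2=3.6235, r_3=1.9319, r_4=0.5176 — all match ✓
Unique over the lattice → pose = (4.5, 3.5, 105°).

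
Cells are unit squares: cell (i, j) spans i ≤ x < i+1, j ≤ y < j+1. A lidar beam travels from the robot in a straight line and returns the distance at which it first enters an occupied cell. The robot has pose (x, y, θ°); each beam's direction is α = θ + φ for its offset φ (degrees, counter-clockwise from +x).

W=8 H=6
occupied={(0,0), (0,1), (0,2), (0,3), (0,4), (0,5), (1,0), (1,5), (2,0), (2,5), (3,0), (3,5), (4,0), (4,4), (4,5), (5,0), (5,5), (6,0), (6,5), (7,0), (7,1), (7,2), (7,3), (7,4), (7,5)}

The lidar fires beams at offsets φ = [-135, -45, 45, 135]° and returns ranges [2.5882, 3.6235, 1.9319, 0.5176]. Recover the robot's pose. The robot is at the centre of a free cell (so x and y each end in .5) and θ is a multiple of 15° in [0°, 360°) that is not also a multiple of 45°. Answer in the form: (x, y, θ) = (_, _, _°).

(x, y, θ) = (4.5, 1.5, 150°)

The pose lattice has 23·16 = 368 candidates. Test each by forward raycasting.
  (1.5, 2.5, 285°): beam 1 = 0.5774 ≠ 2.5882 ✗
  (5.5, 1.5, 300°): beam 1 = 4.6587 ≠ 2.5882 ✗
  (5.5, 3.5, 165°): beam 1 = 1.7321 ≠ 2.5882 ✗
  …
  (4.5, 1.5, 150°): r_1=2.5882, r_2=3.6235, r_3=1.9319, r_4=0.5176 — all match ✓
Only this pose fits every beam.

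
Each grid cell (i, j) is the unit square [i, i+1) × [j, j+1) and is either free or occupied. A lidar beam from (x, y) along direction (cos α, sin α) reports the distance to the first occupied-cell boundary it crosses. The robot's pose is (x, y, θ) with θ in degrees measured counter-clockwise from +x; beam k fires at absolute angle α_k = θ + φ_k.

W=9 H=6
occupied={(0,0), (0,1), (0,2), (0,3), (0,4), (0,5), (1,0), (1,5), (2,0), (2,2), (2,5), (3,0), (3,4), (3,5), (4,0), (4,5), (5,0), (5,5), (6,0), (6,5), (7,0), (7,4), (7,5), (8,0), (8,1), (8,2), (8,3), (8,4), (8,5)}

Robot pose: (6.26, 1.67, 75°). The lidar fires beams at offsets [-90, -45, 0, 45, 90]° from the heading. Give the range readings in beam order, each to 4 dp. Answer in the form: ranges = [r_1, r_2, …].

beam 1: φ=-90°, α=345°
  cosα=0.9659 sinα=-0.2588 | (6,1) | tMaxX 0.7661 tMaxY 2.5887 | tΔX 1.0353 tΔY 3.8637
    t=0.7661 [x] (7,1)
    t=1.8014 [x] (8,1) — stop
  → r_1 = 1.8014
beam 2: φ=-45°, α=30°
  cosα=0.8660 sinα=0.5000 | (6,1) | tMaxX 0.8545 tMaxY 0.6600 | tΔX 1.1547 tΔY 2.0000
    t=0.6600 [y] (6,2)
    t=0.8545 [x] (7,2)
    t=2.0092 [x] (8,2) — stop
  → r_2 = 2.0092
beam 3: φ=0°, α=75°
  cosα=0.2588 sinα=0.9659 | (6,1) | tMaxX 2.8591 tMaxY 0.3416 | tΔX 3.8637 tΔY 1.0353
    t=0.3416 [y] (6,2)
    t=1.3769 [y] (6,3)
    t=2.4122 [y] (6,4)
    t=2.8591 [x] (7,4) — stop
  → r_3 = 2.8591
beam 4: φ=45°, α=120°
  cosα=-0.5000 sinα=0.8660 | (6,1) | tMaxX 0.5200 tMaxY 0.3811 | tΔX 2.0000 tΔY 1.1547
    t=0.3811 [y] (6,2)
    t=0.5200 [x] (5,2)
    t=1.5358 [y] (5,3)
    t=2.5200 [x] (4,3)
    t=2.6905 [y] (4,4)
    t=3.8452 [y] (4,5) — stop
  → r_4 = 3.8452
beam 5: φ=90°, α=165°
  cosα=-0.9659 sinα=0.2588 | (6,1) | tMaxX 0.2692 tMaxY 1.2750 | tΔX 1.0353 tΔY 3.8637
    t=0.2692 [x] (5,1)
    t=1.2750 [y] (5,2)
    t=1.3044 [x] (4,2)
    t=2.3397 [x] (3,2)
    t=3.3750 [x] (2,2) — stop
  → r_5 = 3.3750

ranges = [1.8014, 2.0092, 2.8591, 3.8452, 3.3750]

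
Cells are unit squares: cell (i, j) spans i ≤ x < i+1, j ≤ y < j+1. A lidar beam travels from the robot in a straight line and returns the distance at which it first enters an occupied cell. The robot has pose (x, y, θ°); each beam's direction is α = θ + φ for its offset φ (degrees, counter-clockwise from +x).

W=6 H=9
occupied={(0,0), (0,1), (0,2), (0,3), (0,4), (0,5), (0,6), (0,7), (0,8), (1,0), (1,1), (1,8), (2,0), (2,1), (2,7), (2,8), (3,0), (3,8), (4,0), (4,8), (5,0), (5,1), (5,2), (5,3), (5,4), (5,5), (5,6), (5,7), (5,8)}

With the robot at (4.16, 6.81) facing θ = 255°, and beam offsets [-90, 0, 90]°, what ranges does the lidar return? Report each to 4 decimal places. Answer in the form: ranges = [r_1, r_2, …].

beam 1: φ=-90°, α=165°
  direction (-0.9659, 0.2588); cell (4,6); t to first gridline: x 0.1656, y 0.7341 (then +1.0353 / +3.8637)
    (3,6) via x @ 0.1656
    (3,7) via y @ 0.7341
    (2,7) via x @ 1.2009  # hit
  → r_1 = 1.2009
beam 2: φ=0°, α=255°
  direction (-0.2588, -0.9659); cell (4,6); t to first gridline: x 0.6182, y 0.8386 (then +3.8637 / +1.0353)
    (3,6) via x @ 0.6182
    (3,5) via y @ 0.8386
    (3,4) via y @ 1.8738
    (3,3) via y @ 2.9091
    (3,2) via y @ 3.9444
    (2,2) via x @ 4.4819
    (2,1) via y @ 4.9797  # hit
  → r_2 = 4.9797
beam 3: φ=90°, α=345°
  direction (0.9659, -0.2588); cell (4,6); t to first gridline: x 0.8696, y 3.1296 (then +1.0353 / +3.8637)
    (5,6) via x @ 0.8696  # hit
  → r_3 = 0.8696

ranges = [1.2009, 4.9797, 0.8696]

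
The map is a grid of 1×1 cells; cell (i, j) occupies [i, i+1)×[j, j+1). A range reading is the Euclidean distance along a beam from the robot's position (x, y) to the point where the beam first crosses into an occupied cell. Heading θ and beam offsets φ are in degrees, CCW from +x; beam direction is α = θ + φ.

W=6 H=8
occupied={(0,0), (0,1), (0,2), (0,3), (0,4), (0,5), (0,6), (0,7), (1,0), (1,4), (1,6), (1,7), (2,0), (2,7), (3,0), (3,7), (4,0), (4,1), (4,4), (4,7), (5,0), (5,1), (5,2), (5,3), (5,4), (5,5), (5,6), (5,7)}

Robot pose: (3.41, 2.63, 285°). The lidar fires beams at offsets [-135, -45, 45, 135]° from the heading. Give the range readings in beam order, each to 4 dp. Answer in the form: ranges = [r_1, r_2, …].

beam 1: φ=-135°, α=150°
  dir = (cos 150°, sin 150°) = (-0.8660, 0.5000); from cell (3,2)
  next x-line at t=0.4734, next y-line at t=0.7400; Δt_x=1.1547, Δt_y=2.0000
    x: enter (2,2) at t=0.4734
    y: enter (2,3) at t=0.7400
    x: enter (1,3) at t=1.6281
    y: enter (1,4) at t=2.7400 ← occupied
  → r_1 = 2.7400
beam 2: φ=-45°, α=240°
  dir = (cos 240°, sin 240°) = (-0.5000, -0.8660); from cell (3,2)
  next x-line at t=0.8200, next y-line at t=0.7275; Δt_x=2.0000, Δt_y=1.1547
    y: enter (3,1) at t=0.7275
    x: enter (2,1) at t=0.8200
    y: enter (2,0) at t=1.8822 ← occupied
  → r_2 = 1.8822
beam 3: φ=45°, α=330°
  dir = (cos 330°, sin 330°) = (0.8660, -0.5000); from cell (3,2)
  next x-line at t=0.6813, next y-line at t=1.2600; Δt_x=1.1547, Δt_y=2.0000
    x: enter (4,2) at t=0.6813
    y: enter (4,1) at t=1.2600 ← occupied
  → r_3 = 1.2600
beam 4: φ=135°, α=60°
  dir = (cos 60°, sin 60°) = (0.5000, 0.8660); from cell (3,2)
  next x-line at t=1.1800, next y-line at t=0.4272; Δt_x=2.0000, Δt_y=1.1547
    y: enter (3,3) at t=0.4272
    x: enter (4,3) at t=1.1800
    y: enter (4,4) at t=1.5819 ← occupied
  → r_4 = 1.5819

ranges = [2.7400, 1.8822, 1.2600, 1.5819]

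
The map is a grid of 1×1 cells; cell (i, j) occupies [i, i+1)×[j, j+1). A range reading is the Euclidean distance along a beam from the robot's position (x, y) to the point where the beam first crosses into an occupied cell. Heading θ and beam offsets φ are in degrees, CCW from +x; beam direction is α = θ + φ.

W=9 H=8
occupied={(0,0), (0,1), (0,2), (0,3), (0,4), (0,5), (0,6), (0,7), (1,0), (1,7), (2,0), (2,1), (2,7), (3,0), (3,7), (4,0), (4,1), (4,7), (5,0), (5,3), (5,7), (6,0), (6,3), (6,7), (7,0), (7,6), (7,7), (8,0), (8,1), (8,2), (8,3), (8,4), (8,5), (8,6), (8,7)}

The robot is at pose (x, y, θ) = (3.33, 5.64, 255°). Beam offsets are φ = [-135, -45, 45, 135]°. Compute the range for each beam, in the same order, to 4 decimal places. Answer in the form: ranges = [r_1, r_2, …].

ranges = [1.5704, 2.6905, 5.3578, 2.7200]

beam 1: φ=-135°, α=120°
  d=(-0.5000,0.8660)  start (3,5)  tX=0.6600 tY=0.4157  stride 1/|dx|=2.0000 1/|dy|=1.1547
    cross y-line → (3,6), t=0.4157
    cross x-line → (2,6), t=0.6600
    cross y-line → (2,7), t=1.5704 (wall)
  → r_1 = 1.5704
beam 2: φ=-45°, α=210°
  d=(-0.8660,-0.5000)  start (3,5)  tX=0.3811 tY=1.2800  stride 1/|dx|=1.1547 1/|dy|=2.0000
    cross x-line → (2,5), t=0.3811
    cross y-line → (2,4), t=1.2800
    cross x-line → (1,4), t=1.5358
    cross x-line → (0,4), t=2.6905 (wall)
  → r_2 = 2.6905
beam 3: φ=45°, α=300°
  d=(0.5000,-0.8660)  start (3,5)  tX=1.3400 tY=0.7390  stride 1/|dx|=2.0000 1/|dy|=1.1547
    cross y-line → (3,4), t=0.7390
    cross x-line → (4,4), t=1.3400
    cross y-line → (4,3), t=1.8937
    cross y-line → (4,2), t=3.0484
    cross x-line → (5,2), t=3.3400
    cross y-line → (5,1), t=4.2031
    cross x-line → (6,1), t=5.3400
    cross y-line → (6,0), t=5.3578 (wall)
  → r_3 = 5.3578
beam 4: φ=135°, α=30°
  d=(0.8660,0.5000)  start (3,5)  tX=0.7736 tY=0.7200  stride 1/|dx|=1.1547 1/|dy|=2.0000
    cross y-line → (3,6), t=0.7200
    cross x-line → (4,6), t=0.7736
    cross x-line → (5,6), t=1.9283
    cross y-line → (5,7), t=2.7200 (wall)
  → r_4 = 2.7200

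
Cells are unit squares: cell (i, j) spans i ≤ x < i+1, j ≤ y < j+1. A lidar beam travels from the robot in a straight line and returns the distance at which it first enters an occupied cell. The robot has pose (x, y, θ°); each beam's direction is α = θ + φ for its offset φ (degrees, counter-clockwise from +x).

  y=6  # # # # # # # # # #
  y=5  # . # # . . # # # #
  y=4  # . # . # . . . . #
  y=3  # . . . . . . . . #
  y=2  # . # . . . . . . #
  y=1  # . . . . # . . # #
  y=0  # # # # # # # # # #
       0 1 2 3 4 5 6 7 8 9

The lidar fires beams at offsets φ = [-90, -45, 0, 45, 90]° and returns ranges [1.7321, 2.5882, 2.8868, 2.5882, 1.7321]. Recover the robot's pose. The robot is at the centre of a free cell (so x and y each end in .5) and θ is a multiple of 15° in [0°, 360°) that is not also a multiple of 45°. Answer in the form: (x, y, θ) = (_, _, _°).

(x, y, θ) = (6.5, 3.5, 330°)

The pose lattice has 30·16 = 480 candidates. Test each by forward raycasting.
  (4.5, 2.5, 210°): beam 1 = 2.8868 ≠ 1.7321 ✗
  (3.5, 4.5, 255°): beam 1 = 0.5176 ≠ 1.7321 ✗
  (8.5, 4.5, 330°): beam 1 = 4.0415 ≠ 1.7321 ✗
  (1.5, 2.5, 120°): beam 1 = 0.5774 ≠ 1.7321 ✗
  …
  (6.5, 3.5, 330°): r_1=1.7321, r_2=2.5882, r_3=2.8868, r_4=2.5882, r_5=1.7321 — all match ✓
Only this pose fits every beam.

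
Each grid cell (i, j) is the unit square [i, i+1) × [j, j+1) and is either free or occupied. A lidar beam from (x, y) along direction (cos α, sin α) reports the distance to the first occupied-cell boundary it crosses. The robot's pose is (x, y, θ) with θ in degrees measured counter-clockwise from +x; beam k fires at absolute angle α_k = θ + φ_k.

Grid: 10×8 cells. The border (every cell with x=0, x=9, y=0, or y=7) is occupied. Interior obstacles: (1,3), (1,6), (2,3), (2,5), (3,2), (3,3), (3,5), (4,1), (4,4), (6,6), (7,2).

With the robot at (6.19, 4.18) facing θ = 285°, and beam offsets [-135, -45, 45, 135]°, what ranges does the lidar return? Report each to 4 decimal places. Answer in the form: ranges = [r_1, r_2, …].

ranges = [1.3741, 2.5172, 3.2447, 3.2563]

beam 1: φ=-135°, α=150°
  dir = (cos 150°, sin 150°) = (-0.8660, 0.5000); from cell (6,4)
  next x-line at t=0.2194, next y-line at t=1.6400; Δt_x=1.1547, Δt_y=2.0000
    x: enter (5,4) at t=0.2194
    x: enter (4,4) at t=1.3741 ← occupied
  → r_1 = 1.3741
beam 2: φ=-45°, α=240°
  dir = (cos 240°, sin 240°) = (-0.5000, -0.8660); from cell (6,4)
  next x-line at t=0.3800, next y-line at t=0.2078; Δt_x=2.0000, Δt_y=1.1547
    y: enter (6,3) at t=0.2078
    x: enter (5,3) at t=0.3800
    y: enter (5,2) at t=1.3625
    x: enter (4,2) at t=2.3800
    y: enter (4,1) at t=2.5172 ← occupied
  → r_2 = 2.5172
beam 3: φ=45°, α=330°
  dir = (cos 330°, sin 330°) = (0.8660, -0.5000); from cell (6,4)
  next x-line at t=0.9353, next y-line at t=0.3600; Δt_x=1.1547, Δt_y=2.0000
    y: enter (6,3) at t=0.3600
    x: enter (7,3) at t=0.9353
    x: enter (8,3) at t=2.0900
    y: enter (8,2) at t=2.3600
    x: enter (9,2) at t=3.2447 ← occupied
  → r_3 = 3.2447
beam 4: φ=135°, α=60°
  dir = (cos 60°, sin 60°) = (0.5000, 0.8660); from cell (6,4)
  next x-line at t=1.6200, next y-line at t=0.9469; Δt_x=2.0000, Δt_y=1.1547
    y: enter (6,5) at t=0.9469
    x: enter (7,5) at t=1.6200
    y: enter (7,6) at t=2.1016
    y: enter (7,7) at t=3.2563 ← occupied
  → r_4 = 3.2563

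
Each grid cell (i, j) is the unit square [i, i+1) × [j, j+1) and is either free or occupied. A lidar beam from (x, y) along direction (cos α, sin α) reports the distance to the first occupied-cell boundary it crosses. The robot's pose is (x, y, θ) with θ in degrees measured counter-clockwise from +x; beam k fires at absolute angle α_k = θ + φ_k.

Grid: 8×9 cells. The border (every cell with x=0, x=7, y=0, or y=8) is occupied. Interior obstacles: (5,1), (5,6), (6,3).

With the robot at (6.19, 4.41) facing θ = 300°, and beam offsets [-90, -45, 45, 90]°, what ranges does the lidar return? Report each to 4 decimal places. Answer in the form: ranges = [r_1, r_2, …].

beam 1: φ=-90°, α=210°
  d=(-0.8660,-0.5000)  start (6,4)  tX=0.2194 tY=0.8200  stride 1/|dx|=1.1547 1/|dy|=2.0000
    cross x-line → (5,4), t=0.2194
    cross y-line → (5,3), t=0.8200
    cross x-line → (4,3), t=1.3741
    cross x-line → (3,3), t=2.5288
    cross y-line → (3,2), t=2.8200
    cross x-line → (2,2), t=3.6835
    cross y-line → (2,1), t=4.8200
    cross x-line → (1,1), t=4.8382
    cross x-line → (0,1), t=5.9929 (wall)
  → r_1 = 5.9929
beam 2: φ=-45°, α=255°
  d=(-0.2588,-0.9659)  start (6,4)  tX=0.7341 tY=0.4245  stride 1/|dx|=3.8637 1/|dy|=1.0353
    cross y-line → (6,3), t=0.4245 (wall)
  → r_2 = 0.4245
beam 3: φ=45°, α=345°
  d=(0.9659,-0.2588)  start (6,4)  tX=0.8386 tY=1.5841  stride 1/|dx|=1.0353 1/|dy|=3.8637
    cross x-line → (7,4), t=0.8386 (wall)
  → r_3 = 0.8386
beam 4: φ=90°, α=30°
  d=(0.8660,0.5000)  start (6,4)  tX=0.9353 tY=1.1800  stride 1/|dx|=1.1547 1/|dy|=2.0000
    cross x-line → (7,4), t=0.9353 (wall)
  → r_4 = 0.9353

ranges = [5.9929, 0.4245, 0.8386, 0.9353]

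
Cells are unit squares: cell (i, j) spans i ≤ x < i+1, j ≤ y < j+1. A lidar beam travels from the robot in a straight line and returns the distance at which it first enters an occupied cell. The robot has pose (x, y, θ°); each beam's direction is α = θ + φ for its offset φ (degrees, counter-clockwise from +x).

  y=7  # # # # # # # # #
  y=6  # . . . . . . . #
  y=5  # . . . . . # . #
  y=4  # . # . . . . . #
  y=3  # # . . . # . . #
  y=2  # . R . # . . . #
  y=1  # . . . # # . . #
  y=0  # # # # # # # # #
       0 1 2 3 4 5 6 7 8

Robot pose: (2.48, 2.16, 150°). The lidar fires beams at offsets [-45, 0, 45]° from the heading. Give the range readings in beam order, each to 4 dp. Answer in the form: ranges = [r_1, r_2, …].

beam 1: φ=-45°, α=105°
  direction (-0.2588, 0.9659); cell (2,2); t to first gridline: x 1.8546, y 0.8696 (then +3.8637 / +1.0353)
    (2,3) via y @ 0.8696
    (1,3) via x @ 1.8546  # hit
  → r_1 = 1.8546
beam 2: φ=0°, α=150°
  direction (-0.8660, 0.5000); cell (2,2); t to first gridline: x 0.5543, y 1.6800 (then +1.1547 / +2.0000)
    (1,2) via x @ 0.5543
    (1,3) via y @ 1.6800  # hit
  → r_2 = 1.6800
beam 3: φ=45°, α=195°
  direction (-0.9659, -0.2588); cell (2,2); t to first gridline: x 0.4969, y 0.6182 (then +1.0353 / +3.8637)
    (1,2) via x @ 0.4969
    (1,1) via y @ 0.6182
    (0,1) via x @ 1.5322  # hit
  → r_3 = 1.5322

ranges = [1.8546, 1.6800, 1.5322]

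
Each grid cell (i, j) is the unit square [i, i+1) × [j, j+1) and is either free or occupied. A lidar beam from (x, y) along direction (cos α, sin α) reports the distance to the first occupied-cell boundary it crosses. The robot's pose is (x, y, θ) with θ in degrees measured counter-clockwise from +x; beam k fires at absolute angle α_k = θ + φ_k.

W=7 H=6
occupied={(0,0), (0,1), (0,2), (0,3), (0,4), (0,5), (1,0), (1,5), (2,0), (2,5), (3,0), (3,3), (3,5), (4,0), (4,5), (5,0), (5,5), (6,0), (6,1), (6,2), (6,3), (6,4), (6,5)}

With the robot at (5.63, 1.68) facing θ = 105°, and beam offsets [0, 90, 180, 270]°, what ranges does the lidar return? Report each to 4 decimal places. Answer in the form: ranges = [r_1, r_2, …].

beam 1: φ=0°, α=105°
  dir = (cos 105°, sin 105°) = (-0.2588, 0.9659); from cell (5,1)
  next x-line at t=2.4341, next y-line at t=0.3313; Δt_x=3.8637, Δt_y=1.0353
    y: enter (5,2) at t=0.3313
    y: enter (5,3) at t=1.3666
    y: enter (5,4) at t=2.4018
    x: enter (4,4) at t=2.4341
    y: enter (4,5) at t=3.4371 ← occupied
  → r_1 = 3.4371
beam 2: φ=90°, α=195°
  dir = (cos 195°, sin 195°) = (-0.9659, -0.2588); from cell (5,1)
  next x-line at t=0.6522, next y-line at t=2.6273; Δt_x=1.0353, Δt_y=3.8637
    x: enter (4,1) at t=0.6522
    x: enter (3,1) at t=1.6875
    y: enter (3,0) at t=2.6273 ← occupied
  → r_2 = 2.6273
beam 3: φ=180°, α=285°
  dir = (cos 285°, sin 285°) = (0.2588, -0.9659); from cell (5,1)
  next x-line at t=1.4296, next y-line at t=0.7040; Δt_x=3.8637, Δt_y=1.0353
    y: enter (5,0) at t=0.7040 ← occupied
  → r_3 = 0.7040
beam 4: φ=270°, α=15°
  dir = (cos 15°, sin 15°) = (0.9659, 0.2588); from cell (5,1)
  next x-line at t=0.3831, next y-line at t=1.2364; Δt_x=1.0353, Δt_y=3.8637
    x: enter (6,1) at t=0.3831 ← occupied
  → r_4 = 0.3831

ranges = [3.4371, 2.6273, 0.7040, 0.3831]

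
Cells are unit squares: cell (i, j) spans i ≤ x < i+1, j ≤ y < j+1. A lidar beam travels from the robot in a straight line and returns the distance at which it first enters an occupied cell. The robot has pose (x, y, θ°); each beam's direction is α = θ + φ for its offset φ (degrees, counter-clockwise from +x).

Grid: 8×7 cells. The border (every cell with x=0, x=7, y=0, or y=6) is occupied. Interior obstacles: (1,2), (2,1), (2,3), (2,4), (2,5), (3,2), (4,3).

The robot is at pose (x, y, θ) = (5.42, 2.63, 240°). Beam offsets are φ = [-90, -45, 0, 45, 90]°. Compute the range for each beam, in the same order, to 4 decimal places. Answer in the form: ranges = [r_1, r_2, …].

ranges = [0.7400, 1.4701, 1.8822, 1.6875, 1.8244]

beam 1: φ=-90°, α=150°
  cosα=-0.8660 sinα=0.5000 | (5,2) | tMaxX 0.4850 tMaxY 0.7400 | tΔX 1.1547 tΔY 2.0000
    t=0.4850 [x] (4,2)
    t=0.7400 [y] (4,3) — stop
  → r_1 = 0.7400
beam 2: φ=-45°, α=195°
  cosα=-0.9659 sinα=-0.2588 | (5,2) | tMaxX 0.4348 tMaxY 2.4341 | tΔX 1.0353 tΔY 3.8637
    t=0.4348 [x] (4,2)
    t=1.4701 [x] (3,2) — stop
  → r_2 = 1.4701
beam 3: φ=0°, α=240°
  cosα=-0.5000 sinα=-0.8660 | (5,2) | tMaxX 0.8400 tMaxY 0.7275 | tΔX 2.0000 tΔY 1.1547
    t=0.7275 [y] (5,1)
    t=0.8400 [x] (4,1)
    t=1.8822 [y] (4,0) — stop
  → r_3 = 1.8822
beam 4: φ=45°, α=285°
  cosα=0.2588 sinα=-0.9659 | (5,2) | tMaxX 2.2409 tMaxY 0.6522 | tΔX 3.8637 tΔY 1.0353
    t=0.6522 [y] (5,1)
    t=1.6875 [y] (5,0) — stop
  → r_4 = 1.6875
beam 5: φ=90°, α=330°
  cosα=0.8660 sinα=-0.5000 | (5,2) | tMaxX 0.6697 tMaxY 1.2600 | tΔX 1.1547 tΔY 2.0000
    t=0.6697 [x] (6,2)
    t=1.2600 [y] (6,1)
    t=1.8244 [x] (7,1) — stop
  → r_5 = 1.8244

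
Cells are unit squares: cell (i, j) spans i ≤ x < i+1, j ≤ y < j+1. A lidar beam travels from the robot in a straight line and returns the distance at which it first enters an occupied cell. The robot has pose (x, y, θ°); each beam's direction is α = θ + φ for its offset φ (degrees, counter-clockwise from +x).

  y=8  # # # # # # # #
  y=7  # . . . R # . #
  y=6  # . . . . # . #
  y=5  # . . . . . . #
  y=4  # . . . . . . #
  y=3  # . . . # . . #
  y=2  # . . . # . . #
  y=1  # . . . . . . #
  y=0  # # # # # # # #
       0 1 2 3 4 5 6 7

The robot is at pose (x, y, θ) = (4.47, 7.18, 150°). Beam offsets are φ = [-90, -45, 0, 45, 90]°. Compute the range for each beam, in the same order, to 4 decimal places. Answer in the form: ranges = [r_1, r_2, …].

ranges = [0.9469, 0.8489, 1.6400, 3.5924, 6.9400]

beam 1: φ=-90°, α=60°
  d=(0.5000,0.8660)  start (4,7)  tX=1.0600 tY=0.9469  stride 1/|dx|=2.0000 1/|dy|=1.1547
    cross y-line → (4,8), t=0.9469 (wall)
  → r_1 = 0.9469
beam 2: φ=-45°, α=105°
  d=(-0.2588,0.9659)  start (4,7)  tX=1.8159 tY=0.8489  stride 1/|dx|=3.8637 1/|dy|=1.0353
    cross y-line → (4,8), t=0.8489 (wall)
  → r_2 = 0.8489
beam 3: φ=0°, α=150°
  d=(-0.8660,0.5000)  start (4,7)  tX=0.5427 tY=1.6400  stride 1/|dx|=1.1547 1/|dy|=2.0000
    cross x-line → (3,7), t=0.5427
    cross y-line → (3,8), t=1.6400 (wall)
  → r_3 = 1.6400
beam 4: φ=45°, α=195°
  d=(-0.9659,-0.2588)  start (4,7)  tX=0.4866 tY=0.6955  stride 1/|dx|=1.0353 1/|dy|=3.8637
    cross x-line → (3,7), t=0.4866
    cross y-line → (3,6), t=0.6955
    cross x-line → (2,6), t=1.5219
    cross x-line → (1,6), t=2.5571
    cross x-line → (0,6), t=3.5924 (wall)
  → r_4 = 3.5924
beam 5: φ=90°, α=240°
  d=(-0.5000,-0.8660)  start (4,7)  tX=0.9400 tY=0.2078  stride 1/|dx|=2.0000 1/|dy|=1.1547
    cross y-line → (4,6), t=0.2078
    cross x-line → (3,6), t=0.9400
    cross y-line → (3,5), t=1.3625
    cross y-line → (3,4), t=2.5172
    cross x-line → (2,4), t=2.9400
    cross y-line → (2,3), t=3.6719
    cross y-line → (2,2), t=4.8266
    cross x-line → (1,2), t=4.9400
    cross y-line → (1,1), t=5.9813
    cross x-line → (0,1), t=6.9400 (wall)
  → r_5 = 6.9400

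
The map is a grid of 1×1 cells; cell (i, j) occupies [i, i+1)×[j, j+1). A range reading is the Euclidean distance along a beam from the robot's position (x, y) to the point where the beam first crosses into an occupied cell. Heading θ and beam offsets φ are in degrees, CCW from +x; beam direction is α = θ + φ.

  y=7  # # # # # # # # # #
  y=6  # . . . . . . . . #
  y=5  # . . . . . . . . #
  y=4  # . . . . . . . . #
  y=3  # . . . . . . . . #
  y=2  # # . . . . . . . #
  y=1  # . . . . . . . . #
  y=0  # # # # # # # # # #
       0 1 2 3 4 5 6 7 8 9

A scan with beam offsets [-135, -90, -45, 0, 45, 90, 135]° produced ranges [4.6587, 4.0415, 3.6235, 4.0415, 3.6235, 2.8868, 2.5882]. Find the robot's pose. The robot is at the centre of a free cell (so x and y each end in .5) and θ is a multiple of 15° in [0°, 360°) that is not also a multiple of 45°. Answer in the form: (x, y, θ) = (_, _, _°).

(x, y, θ) = (5.5, 4.5, 330°)

Enumerate (i+0.5, j+0.5, θ) over the 47 free cells and 16 admissible headings. For each, cast all 7 beams and compare to the given ranges.
  (3.5, 3.5, 330°): beam 1 = 1.9319 ≠ 4.6587 ✗
  (8.5, 2.5, 60°): beam 1 = 1.5529 ≠ 4.6587 ✗
  (1.5, 1.5, 120°): beam 1 = 1.9319 ≠ 4.6587 ✗
  …
  (5.5, 4.5, 330°): r_1=4.6587, r_2=4.0415, r_3=3.6235, r_4=4.0415, r_5=3.6235, r_6=2.8868, r_7=2.5882 — all match ✓
Only this pose fits every beam.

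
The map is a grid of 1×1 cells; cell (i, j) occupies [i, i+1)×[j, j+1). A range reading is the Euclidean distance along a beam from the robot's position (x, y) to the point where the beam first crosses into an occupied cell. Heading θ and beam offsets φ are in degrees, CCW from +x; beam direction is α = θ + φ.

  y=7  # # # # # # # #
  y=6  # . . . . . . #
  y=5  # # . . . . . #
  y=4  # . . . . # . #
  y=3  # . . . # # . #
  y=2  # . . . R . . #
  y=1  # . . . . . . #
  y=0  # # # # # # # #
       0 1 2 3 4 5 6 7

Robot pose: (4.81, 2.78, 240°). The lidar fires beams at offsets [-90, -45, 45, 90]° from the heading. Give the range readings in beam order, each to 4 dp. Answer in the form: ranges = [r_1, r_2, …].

beam 1: φ=-90°, α=150°
  d=(-0.8660,0.5000)  start (4,2)  tX=0.9353 tY=0.4400  stride 1/|dx|=1.1547 1/|dy|=2.0000
    cross y-line → (4,3), t=0.4400 (wall)
  → r_1 = 0.4400
beam 2: φ=-45°, α=195°
  d=(-0.9659,-0.2588)  start (4,2)  tX=0.8386 tY=3.0137  stride 1/|dx|=1.0353 1/|dy|=3.8637
    cross x-line → (3,2), t=0.8386
    cross x-line → (2,2), t=1.8738
    cross x-line → (1,2), t=2.9091
    cross y-line → (1,1), t=3.0137
    cross x-line → (0,1), t=3.9444 (wall)
  → r_2 = 3.9444
beam 3: φ=45°, α=285°
  d=(0.2588,-0.9659)  start (4,2)  tX=0.7341 tY=0.8075  stride 1/|dx|=3.8637 1/|dy|=1.0353
    cross x-line → (5,2), t=0.7341
    cross y-line → (5,1), t=0.8075
    cross y-line → (5,0), t=1.8428 (wall)
  → r_3 = 1.8428
beam 4: φ=90°, α=330°
  d=(0.8660,-0.5000)  start (4,2)  tX=0.2194 tY=1.5600  stride 1/|dx|=1.1547 1/|dy|=2.0000
    cross x-line → (5,2), t=0.2194
    cross x-line → (6,2), t=1.3741
    cross y-line → (6,1), t=1.5600
    cross x-line → (7,1), t=2.5288 (wall)
  → r_4 = 2.5288

ranges = [0.4400, 3.9444, 1.8428, 2.5288]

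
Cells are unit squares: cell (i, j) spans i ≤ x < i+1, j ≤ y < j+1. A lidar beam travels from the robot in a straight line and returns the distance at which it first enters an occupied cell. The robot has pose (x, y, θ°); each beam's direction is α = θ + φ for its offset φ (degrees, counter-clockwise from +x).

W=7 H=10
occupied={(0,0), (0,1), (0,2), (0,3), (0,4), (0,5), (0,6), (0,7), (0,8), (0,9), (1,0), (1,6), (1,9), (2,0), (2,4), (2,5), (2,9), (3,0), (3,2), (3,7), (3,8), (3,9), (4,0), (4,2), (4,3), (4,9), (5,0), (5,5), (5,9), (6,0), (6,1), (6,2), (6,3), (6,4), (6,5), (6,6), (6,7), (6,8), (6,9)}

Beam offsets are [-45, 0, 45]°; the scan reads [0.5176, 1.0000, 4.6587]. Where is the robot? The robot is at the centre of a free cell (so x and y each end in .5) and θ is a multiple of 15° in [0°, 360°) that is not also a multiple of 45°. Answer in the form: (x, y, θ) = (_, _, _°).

(x, y, θ) = (1.5, 5.5, 240°)

Enumerate (i+0.5, j+0.5, θ) over the 31 free cells and 16 admissible headings. For each, cast all 3 beams and compare to the given ranges.
  (5.5, 3.5, 195°): beam 1 = 0.5774 ≠ 0.5176 ✗
  (4.5, 5.5, 255°): beam 1 = 1.7321 ≠ 0.5176 ✗
  (3.5, 4.5, 15°): beam 1 = 1.0000 ≠ 0.5176 ✗
  …
  (1.5, 5.5, 240°): r_1=0.5176, r_2=1.0000, r_3=4.6587 — all match ✓
Unique over the lattice → pose = (1.5, 5.5, 240°).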